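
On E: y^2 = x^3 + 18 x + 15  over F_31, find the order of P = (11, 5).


Compute successive multiples of P until we hit O:
  1P = (11, 5)
  2P = (25, 1)
  3P = (9, 21)
  4P = (13, 11)
  5P = (16, 11)
  6P = (29, 23)
  7P = (23, 14)
  8P = (15, 23)
  ... (continuing to 29P)
  29P = O

ord(P) = 29


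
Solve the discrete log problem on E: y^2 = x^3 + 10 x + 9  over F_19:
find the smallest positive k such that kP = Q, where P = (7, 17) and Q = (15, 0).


Enumerate multiples of P until we hit Q = (15, 0):
  1P = (7, 17)
  2P = (3, 16)
  3P = (15, 0)
Match found at i = 3.

k = 3


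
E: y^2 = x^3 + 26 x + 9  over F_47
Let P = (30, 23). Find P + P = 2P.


Doubling: s = (3 x1^2 + a) / (2 y1)
s = (3*30^2 + 26) / (2*23) mod 47 = 0
x3 = s^2 - 2 x1 mod 47 = 0^2 - 2*30 = 34
y3 = s (x1 - x3) - y1 mod 47 = 0 * (30 - 34) - 23 = 24

2P = (34, 24)


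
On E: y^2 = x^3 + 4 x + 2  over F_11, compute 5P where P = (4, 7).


k = 5 = 101_2 (binary, LSB first: 101)
Double-and-add from P = (4, 7):
  bit 0 = 1: acc = O + (4, 7) = (4, 7)
  bit 1 = 0: acc unchanged = (4, 7)
  bit 2 = 1: acc = (4, 7) + (4, 7) = (4, 4)

5P = (4, 4)


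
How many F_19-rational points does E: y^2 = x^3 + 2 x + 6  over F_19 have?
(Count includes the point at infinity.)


For each x in F_19, count y with y^2 = x^3 + 2 x + 6 mod 19:
  x = 0: RHS = 6, y in [5, 14]  -> 2 point(s)
  x = 1: RHS = 9, y in [3, 16]  -> 2 point(s)
  x = 3: RHS = 1, y in [1, 18]  -> 2 point(s)
  x = 6: RHS = 6, y in [5, 14]  -> 2 point(s)
  x = 10: RHS = 0, y in [0]  -> 1 point(s)
  x = 13: RHS = 6, y in [5, 14]  -> 2 point(s)
  x = 14: RHS = 4, y in [2, 17]  -> 2 point(s)
  x = 16: RHS = 11, y in [7, 12]  -> 2 point(s)
Affine points: 15. Add the point at infinity: total = 16.

#E(F_19) = 16


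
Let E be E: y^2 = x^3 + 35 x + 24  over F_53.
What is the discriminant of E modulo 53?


4 a^3 + 27 b^2 = 4*35^3 + 27*24^2 = 171500 + 15552 = 187052
Delta = -16 * (187052) = -2992832
Delta mod 53 = 25

Delta = 25 (mod 53)


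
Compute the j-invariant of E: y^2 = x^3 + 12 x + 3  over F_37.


Delta = -16(4 a^3 + 27 b^2) mod 37 = 35
-1728 * (4 a)^3 = -1728 * (4*12)^3 mod 37 = 26
j = 26 * 35^(-1) mod 37 = 24

j = 24 (mod 37)


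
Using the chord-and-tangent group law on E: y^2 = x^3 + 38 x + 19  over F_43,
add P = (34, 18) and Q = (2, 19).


P != Q, so use the chord formula.
s = (y2 - y1) / (x2 - x1) = (1) / (11) mod 43 = 4
x3 = s^2 - x1 - x2 mod 43 = 4^2 - 34 - 2 = 23
y3 = s (x1 - x3) - y1 mod 43 = 4 * (34 - 23) - 18 = 26

P + Q = (23, 26)


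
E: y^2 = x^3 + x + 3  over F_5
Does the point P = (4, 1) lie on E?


Check whether y^2 = x^3 + 1 x + 3 (mod 5) for (x, y) = (4, 1).
LHS: y^2 = 1^2 mod 5 = 1
RHS: x^3 + 1 x + 3 = 4^3 + 1*4 + 3 mod 5 = 1
LHS = RHS

Yes, on the curve


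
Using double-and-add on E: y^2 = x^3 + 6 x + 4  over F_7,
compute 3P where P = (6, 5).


k = 3 = 11_2 (binary, LSB first: 11)
Double-and-add from P = (6, 5):
  bit 0 = 1: acc = O + (6, 5) = (6, 5)
  bit 1 = 1: acc = (6, 5) + (4, 1) = (1, 5)

3P = (1, 5)


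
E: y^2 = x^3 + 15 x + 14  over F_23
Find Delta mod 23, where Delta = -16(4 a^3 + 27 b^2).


4 a^3 + 27 b^2 = 4*15^3 + 27*14^2 = 13500 + 5292 = 18792
Delta = -16 * (18792) = -300672
Delta mod 23 = 7

Delta = 7 (mod 23)


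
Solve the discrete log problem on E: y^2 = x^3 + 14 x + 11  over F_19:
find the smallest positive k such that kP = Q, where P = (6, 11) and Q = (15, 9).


Enumerate multiples of P until we hit Q = (15, 9):
  1P = (6, 11)
  2P = (12, 11)
  3P = (1, 8)
  4P = (4, 13)
  5P = (10, 12)
  6P = (9, 12)
  7P = (2, 3)
  8P = (15, 9)
Match found at i = 8.

k = 8


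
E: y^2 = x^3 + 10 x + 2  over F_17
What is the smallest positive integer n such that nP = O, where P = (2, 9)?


Compute successive multiples of P until we hit O:
  1P = (2, 9)
  2P = (4, 15)
  3P = (3, 5)
  4P = (11, 10)
  5P = (8, 13)
  6P = (15, 5)
  7P = (1, 9)
  8P = (14, 8)
  ... (continuing to 22P)
  22P = O

ord(P) = 22


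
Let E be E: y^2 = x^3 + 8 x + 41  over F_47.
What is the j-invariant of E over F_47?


Delta = -16(4 a^3 + 27 b^2) mod 47 = 43
-1728 * (4 a)^3 = -1728 * (4*8)^3 mod 47 = 5
j = 5 * 43^(-1) mod 47 = 34

j = 34 (mod 47)


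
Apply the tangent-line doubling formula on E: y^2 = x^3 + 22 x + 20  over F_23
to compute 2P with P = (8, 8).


Doubling: s = (3 x1^2 + a) / (2 y1)
s = (3*8^2 + 22) / (2*8) mod 23 = 22
x3 = s^2 - 2 x1 mod 23 = 22^2 - 2*8 = 8
y3 = s (x1 - x3) - y1 mod 23 = 22 * (8 - 8) - 8 = 15

2P = (8, 15)


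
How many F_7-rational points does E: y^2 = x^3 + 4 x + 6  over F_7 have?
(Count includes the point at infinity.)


For each x in F_7, count y with y^2 = x^3 + 4 x + 6 mod 7:
  x = 1: RHS = 4, y in [2, 5]  -> 2 point(s)
  x = 2: RHS = 1, y in [1, 6]  -> 2 point(s)
  x = 4: RHS = 2, y in [3, 4]  -> 2 point(s)
  x = 5: RHS = 4, y in [2, 5]  -> 2 point(s)
  x = 6: RHS = 1, y in [1, 6]  -> 2 point(s)
Affine points: 10. Add the point at infinity: total = 11.

#E(F_7) = 11


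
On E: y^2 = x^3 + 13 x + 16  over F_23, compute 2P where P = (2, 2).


Doubling: s = (3 x1^2 + a) / (2 y1)
s = (3*2^2 + 13) / (2*2) mod 23 = 12
x3 = s^2 - 2 x1 mod 23 = 12^2 - 2*2 = 2
y3 = s (x1 - x3) - y1 mod 23 = 12 * (2 - 2) - 2 = 21

2P = (2, 21)


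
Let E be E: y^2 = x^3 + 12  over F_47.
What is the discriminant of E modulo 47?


4 a^3 + 27 b^2 = 4*0^3 + 27*12^2 = 0 + 3888 = 3888
Delta = -16 * (3888) = -62208
Delta mod 47 = 20

Delta = 20 (mod 47)


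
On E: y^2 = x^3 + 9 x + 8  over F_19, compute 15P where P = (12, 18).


k = 15 = 1111_2 (binary, LSB first: 1111)
Double-and-add from P = (12, 18):
  bit 0 = 1: acc = O + (12, 18) = (12, 18)
  bit 1 = 1: acc = (12, 18) + (18, 13) = (5, 11)
  bit 2 = 1: acc = (5, 11) + (3, 10) = (16, 12)
  bit 3 = 1: acc = (16, 12) + (17, 18) = (3, 9)

15P = (3, 9)


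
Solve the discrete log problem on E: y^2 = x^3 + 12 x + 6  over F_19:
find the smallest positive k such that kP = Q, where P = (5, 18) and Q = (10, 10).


Enumerate multiples of P until we hit Q = (10, 10):
  1P = (5, 18)
  2P = (6, 16)
  3P = (12, 15)
  4P = (8, 5)
  5P = (10, 10)
Match found at i = 5.

k = 5


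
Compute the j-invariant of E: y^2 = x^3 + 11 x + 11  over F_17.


Delta = -16(4 a^3 + 27 b^2) mod 17 = 6
-1728 * (4 a)^3 = -1728 * (4*11)^3 mod 17 = 16
j = 16 * 6^(-1) mod 17 = 14

j = 14 (mod 17)


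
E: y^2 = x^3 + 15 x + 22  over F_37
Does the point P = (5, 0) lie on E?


Check whether y^2 = x^3 + 15 x + 22 (mod 37) for (x, y) = (5, 0).
LHS: y^2 = 0^2 mod 37 = 0
RHS: x^3 + 15 x + 22 = 5^3 + 15*5 + 22 mod 37 = 0
LHS = RHS

Yes, on the curve


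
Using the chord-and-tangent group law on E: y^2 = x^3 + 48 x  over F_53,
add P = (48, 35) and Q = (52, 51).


P != Q, so use the chord formula.
s = (y2 - y1) / (x2 - x1) = (16) / (4) mod 53 = 4
x3 = s^2 - x1 - x2 mod 53 = 4^2 - 48 - 52 = 22
y3 = s (x1 - x3) - y1 mod 53 = 4 * (48 - 22) - 35 = 16

P + Q = (22, 16)


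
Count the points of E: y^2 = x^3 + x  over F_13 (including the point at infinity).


For each x in F_13, count y with y^2 = x^3 + 1 x + 0 mod 13:
  x = 0: RHS = 0, y in [0]  -> 1 point(s)
  x = 2: RHS = 10, y in [6, 7]  -> 2 point(s)
  x = 3: RHS = 4, y in [2, 11]  -> 2 point(s)
  x = 4: RHS = 3, y in [4, 9]  -> 2 point(s)
  x = 5: RHS = 0, y in [0]  -> 1 point(s)
  x = 6: RHS = 1, y in [1, 12]  -> 2 point(s)
  x = 7: RHS = 12, y in [5, 8]  -> 2 point(s)
  x = 8: RHS = 0, y in [0]  -> 1 point(s)
  x = 9: RHS = 10, y in [6, 7]  -> 2 point(s)
  x = 10: RHS = 9, y in [3, 10]  -> 2 point(s)
  x = 11: RHS = 3, y in [4, 9]  -> 2 point(s)
Affine points: 19. Add the point at infinity: total = 20.

#E(F_13) = 20


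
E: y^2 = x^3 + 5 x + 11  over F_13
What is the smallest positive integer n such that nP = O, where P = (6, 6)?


Compute successive multiples of P until we hit O:
  1P = (6, 6)
  2P = (4, 2)
  3P = (7, 5)
  4P = (1, 2)
  5P = (3, 12)
  6P = (8, 11)
  7P = (2, 4)
  8P = (2, 9)
  ... (continuing to 15P)
  15P = O

ord(P) = 15


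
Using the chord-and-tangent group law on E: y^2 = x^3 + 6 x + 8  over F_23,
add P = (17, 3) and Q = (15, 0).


P != Q, so use the chord formula.
s = (y2 - y1) / (x2 - x1) = (20) / (21) mod 23 = 13
x3 = s^2 - x1 - x2 mod 23 = 13^2 - 17 - 15 = 22
y3 = s (x1 - x3) - y1 mod 23 = 13 * (17 - 22) - 3 = 1

P + Q = (22, 1)


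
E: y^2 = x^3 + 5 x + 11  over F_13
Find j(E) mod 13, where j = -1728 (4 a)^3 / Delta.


Delta = -16(4 a^3 + 27 b^2) mod 13 = 9
-1728 * (4 a)^3 = -1728 * (4*5)^3 mod 13 = 5
j = 5 * 9^(-1) mod 13 = 2

j = 2 (mod 13)


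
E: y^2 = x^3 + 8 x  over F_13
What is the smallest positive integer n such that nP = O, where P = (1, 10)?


Compute successive multiples of P until we hit O:
  1P = (1, 10)
  2P = (1, 3)
  3P = O

ord(P) = 3


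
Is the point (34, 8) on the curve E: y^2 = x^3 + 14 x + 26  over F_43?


Check whether y^2 = x^3 + 14 x + 26 (mod 43) for (x, y) = (34, 8).
LHS: y^2 = 8^2 mod 43 = 21
RHS: x^3 + 14 x + 26 = 34^3 + 14*34 + 26 mod 43 = 31
LHS != RHS

No, not on the curve


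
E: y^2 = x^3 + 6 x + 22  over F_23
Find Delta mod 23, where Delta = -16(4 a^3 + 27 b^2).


4 a^3 + 27 b^2 = 4*6^3 + 27*22^2 = 864 + 13068 = 13932
Delta = -16 * (13932) = -222912
Delta mod 23 = 4

Delta = 4 (mod 23)


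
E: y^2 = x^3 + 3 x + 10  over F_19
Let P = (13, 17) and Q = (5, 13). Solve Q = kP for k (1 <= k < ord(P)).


Enumerate multiples of P until we hit Q = (5, 13):
  1P = (13, 17)
  2P = (9, 5)
  3P = (6, 4)
  4P = (5, 6)
  5P = (2, 10)
  6P = (11, 5)
  7P = (12, 8)
  8P = (18, 14)
  9P = (18, 5)
  10P = (12, 11)
  11P = (11, 14)
  12P = (2, 9)
  13P = (5, 13)
Match found at i = 13.

k = 13


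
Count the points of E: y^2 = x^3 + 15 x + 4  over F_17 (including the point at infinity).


For each x in F_17, count y with y^2 = x^3 + 15 x + 4 mod 17:
  x = 0: RHS = 4, y in [2, 15]  -> 2 point(s)
  x = 2: RHS = 8, y in [5, 12]  -> 2 point(s)
  x = 3: RHS = 8, y in [5, 12]  -> 2 point(s)
  x = 4: RHS = 9, y in [3, 14]  -> 2 point(s)
  x = 5: RHS = 0, y in [0]  -> 1 point(s)
  x = 6: RHS = 4, y in [2, 15]  -> 2 point(s)
  x = 9: RHS = 1, y in [1, 16]  -> 2 point(s)
  x = 10: RHS = 15, y in [7, 10]  -> 2 point(s)
  x = 11: RHS = 4, y in [2, 15]  -> 2 point(s)
  x = 12: RHS = 8, y in [5, 12]  -> 2 point(s)
  x = 13: RHS = 16, y in [4, 13]  -> 2 point(s)
  x = 14: RHS = 0, y in [0]  -> 1 point(s)
  x = 15: RHS = 0, y in [0]  -> 1 point(s)
Affine points: 23. Add the point at infinity: total = 24.

#E(F_17) = 24


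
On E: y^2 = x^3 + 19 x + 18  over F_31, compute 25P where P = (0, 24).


k = 25 = 11001_2 (binary, LSB first: 10011)
Double-and-add from P = (0, 24):
  bit 0 = 1: acc = O + (0, 24) = (0, 24)
  bit 1 = 0: acc unchanged = (0, 24)
  bit 2 = 0: acc unchanged = (0, 24)
  bit 3 = 1: acc = (0, 24) + (15, 19) = (23, 25)
  bit 4 = 1: acc = (23, 25) + (9, 9) = (6, 21)

25P = (6, 21)


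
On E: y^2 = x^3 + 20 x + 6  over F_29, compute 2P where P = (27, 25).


Doubling: s = (3 x1^2 + a) / (2 y1)
s = (3*27^2 + 20) / (2*25) mod 29 = 25
x3 = s^2 - 2 x1 mod 29 = 25^2 - 2*27 = 20
y3 = s (x1 - x3) - y1 mod 29 = 25 * (27 - 20) - 25 = 5

2P = (20, 5)


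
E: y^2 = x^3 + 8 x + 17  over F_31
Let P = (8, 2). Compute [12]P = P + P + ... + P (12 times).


k = 12 = 1100_2 (binary, LSB first: 0011)
Double-and-add from P = (8, 2):
  bit 0 = 0: acc unchanged = O
  bit 1 = 0: acc unchanged = O
  bit 2 = 1: acc = O + (25, 1) = (25, 1)
  bit 3 = 1: acc = (25, 1) + (28, 11) = (27, 13)

12P = (27, 13)


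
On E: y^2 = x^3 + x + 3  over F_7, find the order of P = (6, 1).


Compute successive multiples of P until we hit O:
  1P = (6, 1)
  2P = (6, 6)
  3P = O

ord(P) = 3


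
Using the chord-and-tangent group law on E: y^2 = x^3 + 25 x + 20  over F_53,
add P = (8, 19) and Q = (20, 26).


P != Q, so use the chord formula.
s = (y2 - y1) / (x2 - x1) = (7) / (12) mod 53 = 5
x3 = s^2 - x1 - x2 mod 53 = 5^2 - 8 - 20 = 50
y3 = s (x1 - x3) - y1 mod 53 = 5 * (8 - 50) - 19 = 36

P + Q = (50, 36)


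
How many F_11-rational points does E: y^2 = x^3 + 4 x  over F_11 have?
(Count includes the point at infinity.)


For each x in F_11, count y with y^2 = x^3 + 4 x + 0 mod 11:
  x = 0: RHS = 0, y in [0]  -> 1 point(s)
  x = 1: RHS = 5, y in [4, 7]  -> 2 point(s)
  x = 2: RHS = 5, y in [4, 7]  -> 2 point(s)
  x = 4: RHS = 3, y in [5, 6]  -> 2 point(s)
  x = 6: RHS = 9, y in [3, 8]  -> 2 point(s)
  x = 8: RHS = 5, y in [4, 7]  -> 2 point(s)
Affine points: 11. Add the point at infinity: total = 12.

#E(F_11) = 12


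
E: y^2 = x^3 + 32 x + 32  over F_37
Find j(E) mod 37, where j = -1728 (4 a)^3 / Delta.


Delta = -16(4 a^3 + 27 b^2) mod 37 = 12
-1728 * (4 a)^3 = -1728 * (4*32)^3 mod 37 = 23
j = 23 * 12^(-1) mod 37 = 5

j = 5 (mod 37)


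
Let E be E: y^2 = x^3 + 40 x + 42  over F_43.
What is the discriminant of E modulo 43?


4 a^3 + 27 b^2 = 4*40^3 + 27*42^2 = 256000 + 47628 = 303628
Delta = -16 * (303628) = -4858048
Delta mod 43 = 6

Delta = 6 (mod 43)


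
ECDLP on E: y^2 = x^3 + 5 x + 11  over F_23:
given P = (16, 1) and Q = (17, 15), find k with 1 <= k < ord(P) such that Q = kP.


Enumerate multiples of P until we hit Q = (17, 15):
  1P = (16, 1)
  2P = (17, 15)
Match found at i = 2.

k = 2


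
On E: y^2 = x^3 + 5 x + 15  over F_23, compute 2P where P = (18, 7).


Doubling: s = (3 x1^2 + a) / (2 y1)
s = (3*18^2 + 5) / (2*7) mod 23 = 9
x3 = s^2 - 2 x1 mod 23 = 9^2 - 2*18 = 22
y3 = s (x1 - x3) - y1 mod 23 = 9 * (18 - 22) - 7 = 3

2P = (22, 3)


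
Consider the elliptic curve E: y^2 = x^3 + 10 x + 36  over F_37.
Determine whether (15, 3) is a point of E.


Check whether y^2 = x^3 + 10 x + 36 (mod 37) for (x, y) = (15, 3).
LHS: y^2 = 3^2 mod 37 = 9
RHS: x^3 + 10 x + 36 = 15^3 + 10*15 + 36 mod 37 = 9
LHS = RHS

Yes, on the curve


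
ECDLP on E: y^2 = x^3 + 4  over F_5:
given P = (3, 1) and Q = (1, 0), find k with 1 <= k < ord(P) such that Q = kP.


Enumerate multiples of P until we hit Q = (1, 0):
  1P = (3, 1)
  2P = (0, 2)
  3P = (1, 0)
Match found at i = 3.

k = 3


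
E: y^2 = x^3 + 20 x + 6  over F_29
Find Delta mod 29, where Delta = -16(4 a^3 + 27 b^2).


4 a^3 + 27 b^2 = 4*20^3 + 27*6^2 = 32000 + 972 = 32972
Delta = -16 * (32972) = -527552
Delta mod 29 = 16

Delta = 16 (mod 29)


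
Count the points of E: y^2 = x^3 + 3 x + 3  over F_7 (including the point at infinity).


For each x in F_7, count y with y^2 = x^3 + 3 x + 3 mod 7:
  x = 1: RHS = 0, y in [0]  -> 1 point(s)
  x = 3: RHS = 4, y in [2, 5]  -> 2 point(s)
  x = 4: RHS = 2, y in [3, 4]  -> 2 point(s)
Affine points: 5. Add the point at infinity: total = 6.

#E(F_7) = 6


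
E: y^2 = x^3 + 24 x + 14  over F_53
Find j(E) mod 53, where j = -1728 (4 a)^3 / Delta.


Delta = -16(4 a^3 + 27 b^2) mod 53 = 15
-1728 * (4 a)^3 = -1728 * (4*24)^3 mod 53 = 41
j = 41 * 15^(-1) mod 53 = 31

j = 31 (mod 53)


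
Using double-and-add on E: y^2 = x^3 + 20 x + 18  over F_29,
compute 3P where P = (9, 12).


k = 3 = 11_2 (binary, LSB first: 11)
Double-and-add from P = (9, 12):
  bit 0 = 1: acc = O + (9, 12) = (9, 12)
  bit 1 = 1: acc = (9, 12) + (10, 0) = (9, 17)

3P = (9, 17)


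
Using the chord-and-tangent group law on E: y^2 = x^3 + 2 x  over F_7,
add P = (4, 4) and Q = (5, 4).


P != Q, so use the chord formula.
s = (y2 - y1) / (x2 - x1) = (0) / (1) mod 7 = 0
x3 = s^2 - x1 - x2 mod 7 = 0^2 - 4 - 5 = 5
y3 = s (x1 - x3) - y1 mod 7 = 0 * (4 - 5) - 4 = 3

P + Q = (5, 3)


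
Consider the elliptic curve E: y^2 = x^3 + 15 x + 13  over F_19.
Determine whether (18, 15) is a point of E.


Check whether y^2 = x^3 + 15 x + 13 (mod 19) for (x, y) = (18, 15).
LHS: y^2 = 15^2 mod 19 = 16
RHS: x^3 + 15 x + 13 = 18^3 + 15*18 + 13 mod 19 = 16
LHS = RHS

Yes, on the curve


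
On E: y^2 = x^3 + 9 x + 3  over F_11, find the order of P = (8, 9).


Compute successive multiples of P until we hit O:
  1P = (8, 9)
  2P = (10, 9)
  3P = (4, 2)
  4P = (0, 5)
  5P = (6, 3)
  6P = (6, 8)
  7P = (0, 6)
  8P = (4, 9)
  ... (continuing to 11P)
  11P = O

ord(P) = 11


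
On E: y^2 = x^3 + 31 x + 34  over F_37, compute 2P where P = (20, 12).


Doubling: s = (3 x1^2 + a) / (2 y1)
s = (3*20^2 + 31) / (2*12) mod 37 = 22
x3 = s^2 - 2 x1 mod 37 = 22^2 - 2*20 = 0
y3 = s (x1 - x3) - y1 mod 37 = 22 * (20 - 0) - 12 = 21

2P = (0, 21)


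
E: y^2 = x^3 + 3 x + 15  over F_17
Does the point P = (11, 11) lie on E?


Check whether y^2 = x^3 + 3 x + 15 (mod 17) for (x, y) = (11, 11).
LHS: y^2 = 11^2 mod 17 = 2
RHS: x^3 + 3 x + 15 = 11^3 + 3*11 + 15 mod 17 = 2
LHS = RHS

Yes, on the curve


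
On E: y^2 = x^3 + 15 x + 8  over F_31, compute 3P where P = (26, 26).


k = 3 = 11_2 (binary, LSB first: 11)
Double-and-add from P = (26, 26):
  bit 0 = 1: acc = O + (26, 26) = (26, 26)
  bit 1 = 1: acc = (26, 26) + (29, 1) = (11, 4)

3P = (11, 4)


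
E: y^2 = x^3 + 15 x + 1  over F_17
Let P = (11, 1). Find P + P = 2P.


Doubling: s = (3 x1^2 + a) / (2 y1)
s = (3*11^2 + 15) / (2*1) mod 17 = 2
x3 = s^2 - 2 x1 mod 17 = 2^2 - 2*11 = 16
y3 = s (x1 - x3) - y1 mod 17 = 2 * (11 - 16) - 1 = 6

2P = (16, 6)


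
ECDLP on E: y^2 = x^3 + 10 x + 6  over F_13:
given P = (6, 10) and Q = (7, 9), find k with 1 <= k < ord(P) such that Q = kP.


Enumerate multiples of P until we hit Q = (7, 9):
  1P = (6, 10)
  2P = (5, 5)
  3P = (1, 2)
  4P = (7, 4)
  5P = (10, 1)
  6P = (11, 11)
  7P = (8, 0)
  8P = (11, 2)
  9P = (10, 12)
  10P = (7, 9)
Match found at i = 10.

k = 10


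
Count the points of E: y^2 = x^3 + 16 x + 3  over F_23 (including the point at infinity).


For each x in F_23, count y with y^2 = x^3 + 16 x + 3 mod 23:
  x = 0: RHS = 3, y in [7, 16]  -> 2 point(s)
  x = 3: RHS = 9, y in [3, 20]  -> 2 point(s)
  x = 4: RHS = 16, y in [4, 19]  -> 2 point(s)
  x = 5: RHS = 1, y in [1, 22]  -> 2 point(s)
  x = 6: RHS = 16, y in [4, 19]  -> 2 point(s)
  x = 9: RHS = 2, y in [5, 18]  -> 2 point(s)
  x = 10: RHS = 13, y in [6, 17]  -> 2 point(s)
  x = 13: RHS = 16, y in [4, 19]  -> 2 point(s)
  x = 14: RHS = 4, y in [2, 21]  -> 2 point(s)
  x = 16: RHS = 8, y in [10, 13]  -> 2 point(s)
  x = 17: RHS = 13, y in [6, 17]  -> 2 point(s)
  x = 19: RHS = 13, y in [6, 17]  -> 2 point(s)
  x = 21: RHS = 9, y in [3, 20]  -> 2 point(s)
  x = 22: RHS = 9, y in [3, 20]  -> 2 point(s)
Affine points: 28. Add the point at infinity: total = 29.

#E(F_23) = 29


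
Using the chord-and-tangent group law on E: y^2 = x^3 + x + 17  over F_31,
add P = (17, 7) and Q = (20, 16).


P != Q, so use the chord formula.
s = (y2 - y1) / (x2 - x1) = (9) / (3) mod 31 = 3
x3 = s^2 - x1 - x2 mod 31 = 3^2 - 17 - 20 = 3
y3 = s (x1 - x3) - y1 mod 31 = 3 * (17 - 3) - 7 = 4

P + Q = (3, 4)


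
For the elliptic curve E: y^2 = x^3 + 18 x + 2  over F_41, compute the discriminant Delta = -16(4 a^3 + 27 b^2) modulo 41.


4 a^3 + 27 b^2 = 4*18^3 + 27*2^2 = 23328 + 108 = 23436
Delta = -16 * (23436) = -374976
Delta mod 41 = 10

Delta = 10 (mod 41)


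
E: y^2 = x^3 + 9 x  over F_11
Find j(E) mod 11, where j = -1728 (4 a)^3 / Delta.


Delta = -16(4 a^3 + 27 b^2) mod 11 = 6
-1728 * (4 a)^3 = -1728 * (4*9)^3 mod 11 = 6
j = 6 * 6^(-1) mod 11 = 1

j = 1 (mod 11)


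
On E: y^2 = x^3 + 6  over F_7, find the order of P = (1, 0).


Compute successive multiples of P until we hit O:
  1P = (1, 0)
  2P = O

ord(P) = 2


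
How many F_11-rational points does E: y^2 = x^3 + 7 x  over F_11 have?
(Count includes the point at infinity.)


For each x in F_11, count y with y^2 = x^3 + 7 x + 0 mod 11:
  x = 0: RHS = 0, y in [0]  -> 1 point(s)
  x = 2: RHS = 0, y in [0]  -> 1 point(s)
  x = 3: RHS = 4, y in [2, 9]  -> 2 point(s)
  x = 4: RHS = 4, y in [2, 9]  -> 2 point(s)
  x = 6: RHS = 5, y in [4, 7]  -> 2 point(s)
  x = 9: RHS = 0, y in [0]  -> 1 point(s)
  x = 10: RHS = 3, y in [5, 6]  -> 2 point(s)
Affine points: 11. Add the point at infinity: total = 12.

#E(F_11) = 12


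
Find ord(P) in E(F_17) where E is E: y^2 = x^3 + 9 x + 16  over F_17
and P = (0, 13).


Compute successive multiples of P until we hit O:
  1P = (0, 13)
  2P = (1, 3)
  3P = (14, 8)
  4P = (2, 12)
  5P = (11, 1)
  6P = (10, 1)
  7P = (3, 11)
  8P = (5, 13)
  ... (continuing to 21P)
  21P = O

ord(P) = 21


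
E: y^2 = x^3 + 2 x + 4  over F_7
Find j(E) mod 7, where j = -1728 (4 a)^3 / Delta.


Delta = -16(4 a^3 + 27 b^2) mod 7 = 3
-1728 * (4 a)^3 = -1728 * (4*2)^3 mod 7 = 1
j = 1 * 3^(-1) mod 7 = 5

j = 5 (mod 7)


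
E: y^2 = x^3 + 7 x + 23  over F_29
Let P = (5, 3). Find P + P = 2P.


Doubling: s = (3 x1^2 + a) / (2 y1)
s = (3*5^2 + 7) / (2*3) mod 29 = 4
x3 = s^2 - 2 x1 mod 29 = 4^2 - 2*5 = 6
y3 = s (x1 - x3) - y1 mod 29 = 4 * (5 - 6) - 3 = 22

2P = (6, 22)


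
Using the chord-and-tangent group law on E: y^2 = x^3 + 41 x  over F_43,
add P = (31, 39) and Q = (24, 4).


P != Q, so use the chord formula.
s = (y2 - y1) / (x2 - x1) = (8) / (36) mod 43 = 5
x3 = s^2 - x1 - x2 mod 43 = 5^2 - 31 - 24 = 13
y3 = s (x1 - x3) - y1 mod 43 = 5 * (31 - 13) - 39 = 8

P + Q = (13, 8)


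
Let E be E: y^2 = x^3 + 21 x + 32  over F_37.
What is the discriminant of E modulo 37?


4 a^3 + 27 b^2 = 4*21^3 + 27*32^2 = 37044 + 27648 = 64692
Delta = -16 * (64692) = -1035072
Delta mod 37 = 3

Delta = 3 (mod 37)


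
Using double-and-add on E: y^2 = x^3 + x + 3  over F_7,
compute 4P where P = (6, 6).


k = 4 = 100_2 (binary, LSB first: 001)
Double-and-add from P = (6, 6):
  bit 0 = 0: acc unchanged = O
  bit 1 = 0: acc unchanged = O
  bit 2 = 1: acc = O + (6, 6) = (6, 6)

4P = (6, 6)


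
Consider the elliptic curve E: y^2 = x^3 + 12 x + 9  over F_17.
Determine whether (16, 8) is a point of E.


Check whether y^2 = x^3 + 12 x + 9 (mod 17) for (x, y) = (16, 8).
LHS: y^2 = 8^2 mod 17 = 13
RHS: x^3 + 12 x + 9 = 16^3 + 12*16 + 9 mod 17 = 13
LHS = RHS

Yes, on the curve


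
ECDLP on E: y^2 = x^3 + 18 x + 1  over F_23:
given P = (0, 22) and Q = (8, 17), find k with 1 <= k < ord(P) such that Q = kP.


Enumerate multiples of P until we hit Q = (8, 17):
  1P = (0, 22)
  2P = (12, 17)
  3P = (19, 7)
  4P = (8, 17)
Match found at i = 4.

k = 4


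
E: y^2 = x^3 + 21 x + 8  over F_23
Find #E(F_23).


For each x in F_23, count y with y^2 = x^3 + 21 x + 8 mod 23:
  x = 0: RHS = 8, y in [10, 13]  -> 2 point(s)
  x = 2: RHS = 12, y in [9, 14]  -> 2 point(s)
  x = 3: RHS = 6, y in [11, 12]  -> 2 point(s)
  x = 4: RHS = 18, y in [8, 15]  -> 2 point(s)
  x = 5: RHS = 8, y in [10, 13]  -> 2 point(s)
  x = 9: RHS = 6, y in [11, 12]  -> 2 point(s)
  x = 11: RHS = 6, y in [11, 12]  -> 2 point(s)
  x = 15: RHS = 18, y in [8, 15]  -> 2 point(s)
  x = 16: RHS = 1, y in [1, 22]  -> 2 point(s)
  x = 18: RHS = 8, y in [10, 13]  -> 2 point(s)
  x = 21: RHS = 4, y in [2, 21]  -> 2 point(s)
  x = 22: RHS = 9, y in [3, 20]  -> 2 point(s)
Affine points: 24. Add the point at infinity: total = 25.

#E(F_23) = 25


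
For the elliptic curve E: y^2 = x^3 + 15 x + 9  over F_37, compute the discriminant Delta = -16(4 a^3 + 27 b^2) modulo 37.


4 a^3 + 27 b^2 = 4*15^3 + 27*9^2 = 13500 + 2187 = 15687
Delta = -16 * (15687) = -250992
Delta mod 37 = 16

Delta = 16 (mod 37)


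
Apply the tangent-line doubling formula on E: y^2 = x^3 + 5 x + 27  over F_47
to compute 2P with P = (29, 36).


Doubling: s = (3 x1^2 + a) / (2 y1)
s = (3*29^2 + 5) / (2*36) mod 47 = 9
x3 = s^2 - 2 x1 mod 47 = 9^2 - 2*29 = 23
y3 = s (x1 - x3) - y1 mod 47 = 9 * (29 - 23) - 36 = 18

2P = (23, 18)


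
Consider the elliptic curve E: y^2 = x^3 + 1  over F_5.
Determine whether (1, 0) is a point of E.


Check whether y^2 = x^3 + 0 x + 1 (mod 5) for (x, y) = (1, 0).
LHS: y^2 = 0^2 mod 5 = 0
RHS: x^3 + 0 x + 1 = 1^3 + 0*1 + 1 mod 5 = 2
LHS != RHS

No, not on the curve


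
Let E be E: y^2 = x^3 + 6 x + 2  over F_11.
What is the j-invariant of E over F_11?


Delta = -16(4 a^3 + 27 b^2) mod 11 = 2
-1728 * (4 a)^3 = -1728 * (4*6)^3 mod 11 = 3
j = 3 * 2^(-1) mod 11 = 7

j = 7 (mod 11)


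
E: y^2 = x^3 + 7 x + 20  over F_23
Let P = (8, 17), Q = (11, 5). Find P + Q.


P != Q, so use the chord formula.
s = (y2 - y1) / (x2 - x1) = (11) / (3) mod 23 = 19
x3 = s^2 - x1 - x2 mod 23 = 19^2 - 8 - 11 = 20
y3 = s (x1 - x3) - y1 mod 23 = 19 * (8 - 20) - 17 = 8

P + Q = (20, 8)


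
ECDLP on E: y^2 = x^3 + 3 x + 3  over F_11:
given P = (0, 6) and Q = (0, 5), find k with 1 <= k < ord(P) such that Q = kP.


Enumerate multiples of P until we hit Q = (0, 5):
  1P = (0, 6)
  2P = (9, 0)
  3P = (0, 5)
Match found at i = 3.

k = 3


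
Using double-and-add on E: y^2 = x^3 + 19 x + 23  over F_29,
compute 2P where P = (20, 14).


k = 2 = 10_2 (binary, LSB first: 01)
Double-and-add from P = (20, 14):
  bit 0 = 0: acc unchanged = O
  bit 1 = 1: acc = O + (19, 14) = (19, 14)

2P = (19, 14)


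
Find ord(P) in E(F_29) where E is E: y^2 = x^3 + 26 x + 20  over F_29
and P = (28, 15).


Compute successive multiples of P until we hit O:
  1P = (28, 15)
  2P = (2, 14)
  3P = (12, 28)
  4P = (19, 23)
  5P = (10, 27)
  6P = (14, 24)
  7P = (21, 24)
  8P = (0, 7)
  ... (continuing to 25P)
  25P = O

ord(P) = 25


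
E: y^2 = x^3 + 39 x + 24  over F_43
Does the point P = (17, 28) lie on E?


Check whether y^2 = x^3 + 39 x + 24 (mod 43) for (x, y) = (17, 28).
LHS: y^2 = 28^2 mod 43 = 10
RHS: x^3 + 39 x + 24 = 17^3 + 39*17 + 24 mod 43 = 10
LHS = RHS

Yes, on the curve


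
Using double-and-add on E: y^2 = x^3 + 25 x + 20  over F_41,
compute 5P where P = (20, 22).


k = 5 = 101_2 (binary, LSB first: 101)
Double-and-add from P = (20, 22):
  bit 0 = 1: acc = O + (20, 22) = (20, 22)
  bit 1 = 0: acc unchanged = (20, 22)
  bit 2 = 1: acc = (20, 22) + (13, 0) = (7, 13)

5P = (7, 13)


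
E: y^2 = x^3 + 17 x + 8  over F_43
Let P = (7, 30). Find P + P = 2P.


Doubling: s = (3 x1^2 + a) / (2 y1)
s = (3*7^2 + 17) / (2*30) mod 43 = 40
x3 = s^2 - 2 x1 mod 43 = 40^2 - 2*7 = 38
y3 = s (x1 - x3) - y1 mod 43 = 40 * (7 - 38) - 30 = 20

2P = (38, 20)


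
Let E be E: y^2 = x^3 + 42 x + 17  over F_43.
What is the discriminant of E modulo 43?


4 a^3 + 27 b^2 = 4*42^3 + 27*17^2 = 296352 + 7803 = 304155
Delta = -16 * (304155) = -4866480
Delta mod 43 = 2

Delta = 2 (mod 43)


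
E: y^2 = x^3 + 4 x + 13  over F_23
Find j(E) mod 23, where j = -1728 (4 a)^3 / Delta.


Delta = -16(4 a^3 + 27 b^2) mod 23 = 15
-1728 * (4 a)^3 = -1728 * (4*4)^3 mod 23 = 17
j = 17 * 15^(-1) mod 23 = 18

j = 18 (mod 23)


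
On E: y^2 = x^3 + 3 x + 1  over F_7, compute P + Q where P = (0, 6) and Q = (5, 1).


P != Q, so use the chord formula.
s = (y2 - y1) / (x2 - x1) = (2) / (5) mod 7 = 6
x3 = s^2 - x1 - x2 mod 7 = 6^2 - 0 - 5 = 3
y3 = s (x1 - x3) - y1 mod 7 = 6 * (0 - 3) - 6 = 4

P + Q = (3, 4)


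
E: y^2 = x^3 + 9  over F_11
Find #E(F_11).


For each x in F_11, count y with y^2 = x^3 + 0 x + 9 mod 11:
  x = 0: RHS = 9, y in [3, 8]  -> 2 point(s)
  x = 3: RHS = 3, y in [5, 6]  -> 2 point(s)
  x = 6: RHS = 5, y in [4, 7]  -> 2 point(s)
  x = 7: RHS = 0, y in [0]  -> 1 point(s)
  x = 8: RHS = 4, y in [2, 9]  -> 2 point(s)
  x = 9: RHS = 1, y in [1, 10]  -> 2 point(s)
Affine points: 11. Add the point at infinity: total = 12.

#E(F_11) = 12


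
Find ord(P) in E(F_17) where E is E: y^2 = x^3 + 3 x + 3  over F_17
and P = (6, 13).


Compute successive multiples of P until we hit O:
  1P = (6, 13)
  2P = (6, 4)
  3P = O

ord(P) = 3


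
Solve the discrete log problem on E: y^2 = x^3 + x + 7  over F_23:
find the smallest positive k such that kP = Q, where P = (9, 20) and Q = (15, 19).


Enumerate multiples of P until we hit Q = (15, 19):
  1P = (9, 20)
  2P = (13, 20)
  3P = (1, 3)
  4P = (15, 19)
Match found at i = 4.

k = 4


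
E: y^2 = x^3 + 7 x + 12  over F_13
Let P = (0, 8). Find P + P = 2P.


Doubling: s = (3 x1^2 + a) / (2 y1)
s = (3*0^2 + 7) / (2*8) mod 13 = 11
x3 = s^2 - 2 x1 mod 13 = 11^2 - 2*0 = 4
y3 = s (x1 - x3) - y1 mod 13 = 11 * (0 - 4) - 8 = 0

2P = (4, 0)


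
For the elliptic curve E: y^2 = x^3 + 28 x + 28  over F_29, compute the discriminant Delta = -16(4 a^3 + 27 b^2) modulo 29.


4 a^3 + 27 b^2 = 4*28^3 + 27*28^2 = 87808 + 21168 = 108976
Delta = -16 * (108976) = -1743616
Delta mod 29 = 9

Delta = 9 (mod 29)


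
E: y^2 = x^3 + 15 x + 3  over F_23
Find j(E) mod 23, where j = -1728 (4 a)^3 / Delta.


Delta = -16(4 a^3 + 27 b^2) mod 23 = 15
-1728 * (4 a)^3 = -1728 * (4*15)^3 mod 23 = 2
j = 2 * 15^(-1) mod 23 = 17

j = 17 (mod 23)


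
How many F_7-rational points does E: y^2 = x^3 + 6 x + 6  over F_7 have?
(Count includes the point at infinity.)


For each x in F_7, count y with y^2 = x^3 + 6 x + 6 mod 7:
  x = 3: RHS = 2, y in [3, 4]  -> 2 point(s)
  x = 5: RHS = 0, y in [0]  -> 1 point(s)
Affine points: 3. Add the point at infinity: total = 4.

#E(F_7) = 4


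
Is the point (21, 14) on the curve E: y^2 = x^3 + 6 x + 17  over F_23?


Check whether y^2 = x^3 + 6 x + 17 (mod 23) for (x, y) = (21, 14).
LHS: y^2 = 14^2 mod 23 = 12
RHS: x^3 + 6 x + 17 = 21^3 + 6*21 + 17 mod 23 = 20
LHS != RHS

No, not on the curve


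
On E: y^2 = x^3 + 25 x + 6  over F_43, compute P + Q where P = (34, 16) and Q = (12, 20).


P != Q, so use the chord formula.
s = (y2 - y1) / (x2 - x1) = (4) / (21) mod 43 = 35
x3 = s^2 - x1 - x2 mod 43 = 35^2 - 34 - 12 = 18
y3 = s (x1 - x3) - y1 mod 43 = 35 * (34 - 18) - 16 = 28

P + Q = (18, 28)


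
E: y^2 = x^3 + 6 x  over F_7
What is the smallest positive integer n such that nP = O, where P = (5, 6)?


Compute successive multiples of P until we hit O:
  1P = (5, 6)
  2P = (1, 0)
  3P = (5, 1)
  4P = O

ord(P) = 4


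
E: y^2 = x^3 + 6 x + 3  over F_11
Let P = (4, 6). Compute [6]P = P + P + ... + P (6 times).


k = 6 = 110_2 (binary, LSB first: 011)
Double-and-add from P = (4, 6):
  bit 0 = 0: acc unchanged = O
  bit 1 = 1: acc = O + (4, 5) = (4, 5)
  bit 2 = 1: acc = (4, 5) + (4, 6) = O

6P = O


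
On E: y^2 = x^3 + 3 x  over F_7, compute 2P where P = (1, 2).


Doubling: s = (3 x1^2 + a) / (2 y1)
s = (3*1^2 + 3) / (2*2) mod 7 = 5
x3 = s^2 - 2 x1 mod 7 = 5^2 - 2*1 = 2
y3 = s (x1 - x3) - y1 mod 7 = 5 * (1 - 2) - 2 = 0

2P = (2, 0)


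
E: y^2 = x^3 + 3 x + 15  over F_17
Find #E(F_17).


For each x in F_17, count y with y^2 = x^3 + 3 x + 15 mod 17:
  x = 0: RHS = 15, y in [7, 10]  -> 2 point(s)
  x = 1: RHS = 2, y in [6, 11]  -> 2 point(s)
  x = 3: RHS = 0, y in [0]  -> 1 point(s)
  x = 5: RHS = 2, y in [6, 11]  -> 2 point(s)
  x = 10: RHS = 8, y in [5, 12]  -> 2 point(s)
  x = 11: RHS = 2, y in [6, 11]  -> 2 point(s)
  x = 14: RHS = 13, y in [8, 9]  -> 2 point(s)
  x = 15: RHS = 1, y in [1, 16]  -> 2 point(s)
Affine points: 15. Add the point at infinity: total = 16.

#E(F_17) = 16


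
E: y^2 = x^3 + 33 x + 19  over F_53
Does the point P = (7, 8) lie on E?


Check whether y^2 = x^3 + 33 x + 19 (mod 53) for (x, y) = (7, 8).
LHS: y^2 = 8^2 mod 53 = 11
RHS: x^3 + 33 x + 19 = 7^3 + 33*7 + 19 mod 53 = 10
LHS != RHS

No, not on the curve


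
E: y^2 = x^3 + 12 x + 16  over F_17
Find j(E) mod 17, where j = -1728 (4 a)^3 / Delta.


Delta = -16(4 a^3 + 27 b^2) mod 17 = 3
-1728 * (4 a)^3 = -1728 * (4*12)^3 mod 17 = 8
j = 8 * 3^(-1) mod 17 = 14

j = 14 (mod 17)


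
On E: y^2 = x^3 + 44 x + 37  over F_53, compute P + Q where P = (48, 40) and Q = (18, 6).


P != Q, so use the chord formula.
s = (y2 - y1) / (x2 - x1) = (19) / (23) mod 53 = 40
x3 = s^2 - x1 - x2 mod 53 = 40^2 - 48 - 18 = 50
y3 = s (x1 - x3) - y1 mod 53 = 40 * (48 - 50) - 40 = 39

P + Q = (50, 39)


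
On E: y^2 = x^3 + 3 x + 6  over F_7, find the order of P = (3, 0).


Compute successive multiples of P until we hit O:
  1P = (3, 0)
  2P = O

ord(P) = 2


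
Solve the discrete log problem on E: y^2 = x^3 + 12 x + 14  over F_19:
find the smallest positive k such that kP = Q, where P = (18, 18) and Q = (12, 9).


Enumerate multiples of P until we hit Q = (12, 9):
  1P = (18, 18)
  2P = (6, 6)
  3P = (15, 4)
  4P = (12, 10)
  5P = (14, 0)
  6P = (12, 9)
Match found at i = 6.

k = 6


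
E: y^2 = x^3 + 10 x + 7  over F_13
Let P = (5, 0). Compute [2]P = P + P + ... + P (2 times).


k = 2 = 10_2 (binary, LSB first: 01)
Double-and-add from P = (5, 0):
  bit 0 = 0: acc unchanged = O
  bit 1 = 1: acc = O + O = O

2P = O


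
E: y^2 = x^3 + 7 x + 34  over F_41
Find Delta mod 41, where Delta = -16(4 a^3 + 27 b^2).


4 a^3 + 27 b^2 = 4*7^3 + 27*34^2 = 1372 + 31212 = 32584
Delta = -16 * (32584) = -521344
Delta mod 41 = 12

Delta = 12 (mod 41)


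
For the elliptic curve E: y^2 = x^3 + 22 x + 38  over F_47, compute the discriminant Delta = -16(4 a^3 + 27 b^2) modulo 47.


4 a^3 + 27 b^2 = 4*22^3 + 27*38^2 = 42592 + 38988 = 81580
Delta = -16 * (81580) = -1305280
Delta mod 47 = 4

Delta = 4 (mod 47)


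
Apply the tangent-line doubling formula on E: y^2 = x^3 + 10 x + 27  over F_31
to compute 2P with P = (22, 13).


Doubling: s = (3 x1^2 + a) / (2 y1)
s = (3*22^2 + 10) / (2*13) mod 31 = 30
x3 = s^2 - 2 x1 mod 31 = 30^2 - 2*22 = 19
y3 = s (x1 - x3) - y1 mod 31 = 30 * (22 - 19) - 13 = 15

2P = (19, 15)


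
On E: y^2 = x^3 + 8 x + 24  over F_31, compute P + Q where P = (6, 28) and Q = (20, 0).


P != Q, so use the chord formula.
s = (y2 - y1) / (x2 - x1) = (3) / (14) mod 31 = 29
x3 = s^2 - x1 - x2 mod 31 = 29^2 - 6 - 20 = 9
y3 = s (x1 - x3) - y1 mod 31 = 29 * (6 - 9) - 28 = 9

P + Q = (9, 9)


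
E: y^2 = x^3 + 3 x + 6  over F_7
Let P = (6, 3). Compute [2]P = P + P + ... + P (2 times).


k = 2 = 10_2 (binary, LSB first: 01)
Double-and-add from P = (6, 3):
  bit 0 = 0: acc unchanged = O
  bit 1 = 1: acc = O + (3, 0) = (3, 0)

2P = (3, 0)


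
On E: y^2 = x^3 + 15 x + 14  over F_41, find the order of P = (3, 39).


Compute successive multiples of P until we hit O:
  1P = (3, 39)
  2P = (12, 35)
  3P = (10, 37)
  4P = (8, 21)
  5P = (20, 14)
  6P = (23, 29)
  7P = (5, 3)
  8P = (29, 19)
  ... (continuing to 17P)
  17P = O

ord(P) = 17


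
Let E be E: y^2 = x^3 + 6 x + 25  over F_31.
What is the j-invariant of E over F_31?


Delta = -16(4 a^3 + 27 b^2) mod 31 = 12
-1728 * (4 a)^3 = -1728 * (4*6)^3 mod 31 = 15
j = 15 * 12^(-1) mod 31 = 9

j = 9 (mod 31)


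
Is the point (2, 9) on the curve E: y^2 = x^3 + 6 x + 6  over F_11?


Check whether y^2 = x^3 + 6 x + 6 (mod 11) for (x, y) = (2, 9).
LHS: y^2 = 9^2 mod 11 = 4
RHS: x^3 + 6 x + 6 = 2^3 + 6*2 + 6 mod 11 = 4
LHS = RHS

Yes, on the curve


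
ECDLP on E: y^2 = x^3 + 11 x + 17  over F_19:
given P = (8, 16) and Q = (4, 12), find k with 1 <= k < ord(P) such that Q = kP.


Enumerate multiples of P until we hit Q = (4, 12):
  1P = (8, 16)
  2P = (4, 7)
  3P = (18, 9)
  4P = (18, 10)
  5P = (4, 12)
Match found at i = 5.

k = 5


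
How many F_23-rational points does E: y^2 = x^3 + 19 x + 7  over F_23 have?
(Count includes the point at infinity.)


For each x in F_23, count y with y^2 = x^3 + 19 x + 7 mod 23:
  x = 1: RHS = 4, y in [2, 21]  -> 2 point(s)
  x = 4: RHS = 9, y in [3, 20]  -> 2 point(s)
  x = 7: RHS = 0, y in [0]  -> 1 point(s)
  x = 8: RHS = 4, y in [2, 21]  -> 2 point(s)
  x = 10: RHS = 1, y in [1, 22]  -> 2 point(s)
  x = 11: RHS = 6, y in [11, 12]  -> 2 point(s)
  x = 12: RHS = 8, y in [10, 13]  -> 2 point(s)
  x = 13: RHS = 13, y in [6, 17]  -> 2 point(s)
  x = 14: RHS = 4, y in [2, 21]  -> 2 point(s)
Affine points: 17. Add the point at infinity: total = 18.

#E(F_23) = 18


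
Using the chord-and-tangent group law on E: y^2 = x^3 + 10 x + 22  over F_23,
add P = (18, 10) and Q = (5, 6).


P != Q, so use the chord formula.
s = (y2 - y1) / (x2 - x1) = (19) / (10) mod 23 = 18
x3 = s^2 - x1 - x2 mod 23 = 18^2 - 18 - 5 = 2
y3 = s (x1 - x3) - y1 mod 23 = 18 * (18 - 2) - 10 = 2

P + Q = (2, 2)


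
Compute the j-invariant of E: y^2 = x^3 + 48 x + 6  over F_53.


Delta = -16(4 a^3 + 27 b^2) mod 53 = 27
-1728 * (4 a)^3 = -1728 * (4*48)^3 mod 53 = 10
j = 10 * 27^(-1) mod 53 = 20

j = 20 (mod 53)


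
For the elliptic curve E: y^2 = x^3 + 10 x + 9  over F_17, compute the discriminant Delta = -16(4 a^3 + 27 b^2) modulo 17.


4 a^3 + 27 b^2 = 4*10^3 + 27*9^2 = 4000 + 2187 = 6187
Delta = -16 * (6187) = -98992
Delta mod 17 = 16

Delta = 16 (mod 17)


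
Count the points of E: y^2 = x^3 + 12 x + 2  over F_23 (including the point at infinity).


For each x in F_23, count y with y^2 = x^3 + 12 x + 2 mod 23:
  x = 0: RHS = 2, y in [5, 18]  -> 2 point(s)
  x = 5: RHS = 3, y in [7, 16]  -> 2 point(s)
  x = 8: RHS = 12, y in [9, 14]  -> 2 point(s)
  x = 10: RHS = 18, y in [8, 15]  -> 2 point(s)
  x = 11: RHS = 16, y in [4, 19]  -> 2 point(s)
  x = 13: RHS = 9, y in [3, 20]  -> 2 point(s)
  x = 14: RHS = 16, y in [4, 19]  -> 2 point(s)
  x = 16: RHS = 12, y in [9, 14]  -> 2 point(s)
  x = 17: RHS = 13, y in [6, 17]  -> 2 point(s)
  x = 18: RHS = 1, y in [1, 22]  -> 2 point(s)
  x = 20: RHS = 8, y in [10, 13]  -> 2 point(s)
  x = 21: RHS = 16, y in [4, 19]  -> 2 point(s)
  x = 22: RHS = 12, y in [9, 14]  -> 2 point(s)
Affine points: 26. Add the point at infinity: total = 27.

#E(F_23) = 27


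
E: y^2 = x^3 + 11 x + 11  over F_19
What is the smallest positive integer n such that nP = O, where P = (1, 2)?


Compute successive multiples of P until we hit O:
  1P = (1, 2)
  2P = (15, 6)
  3P = (12, 3)
  4P = (17, 0)
  5P = (12, 16)
  6P = (15, 13)
  7P = (1, 17)
  8P = O

ord(P) = 8


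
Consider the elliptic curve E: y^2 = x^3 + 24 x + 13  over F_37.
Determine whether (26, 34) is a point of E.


Check whether y^2 = x^3 + 24 x + 13 (mod 37) for (x, y) = (26, 34).
LHS: y^2 = 34^2 mod 37 = 9
RHS: x^3 + 24 x + 13 = 26^3 + 24*26 + 13 mod 37 = 9
LHS = RHS

Yes, on the curve


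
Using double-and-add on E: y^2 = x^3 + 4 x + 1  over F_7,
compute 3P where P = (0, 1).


k = 3 = 11_2 (binary, LSB first: 11)
Double-and-add from P = (0, 1):
  bit 0 = 1: acc = O + (0, 1) = (0, 1)
  bit 1 = 1: acc = (0, 1) + (4, 5) = (4, 2)

3P = (4, 2)


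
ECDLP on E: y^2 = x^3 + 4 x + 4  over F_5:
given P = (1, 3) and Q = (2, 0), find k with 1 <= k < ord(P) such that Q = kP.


Enumerate multiples of P until we hit Q = (2, 0):
  1P = (1, 3)
  2P = (2, 0)
Match found at i = 2.

k = 2


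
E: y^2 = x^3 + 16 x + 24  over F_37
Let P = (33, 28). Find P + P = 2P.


Doubling: s = (3 x1^2 + a) / (2 y1)
s = (3*33^2 + 16) / (2*28) mod 37 = 17
x3 = s^2 - 2 x1 mod 37 = 17^2 - 2*33 = 1
y3 = s (x1 - x3) - y1 mod 37 = 17 * (33 - 1) - 28 = 35

2P = (1, 35)


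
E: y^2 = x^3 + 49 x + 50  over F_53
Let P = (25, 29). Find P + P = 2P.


Doubling: s = (3 x1^2 + a) / (2 y1)
s = (3*25^2 + 49) / (2*29) mod 53 = 35
x3 = s^2 - 2 x1 mod 53 = 35^2 - 2*25 = 9
y3 = s (x1 - x3) - y1 mod 53 = 35 * (25 - 9) - 29 = 1

2P = (9, 1)


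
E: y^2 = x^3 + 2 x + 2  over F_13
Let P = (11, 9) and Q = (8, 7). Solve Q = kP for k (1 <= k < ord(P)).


Enumerate multiples of P until we hit Q = (8, 7):
  1P = (11, 9)
  2P = (3, 3)
  3P = (2, 1)
  4P = (4, 3)
  5P = (12, 5)
  6P = (6, 10)
  7P = (8, 6)
  8P = (8, 7)
Match found at i = 8.

k = 8


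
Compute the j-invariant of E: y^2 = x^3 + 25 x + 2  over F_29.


Delta = -16(4 a^3 + 27 b^2) mod 29 = 19
-1728 * (4 a)^3 = -1728 * (4*25)^3 mod 29 = 3
j = 3 * 19^(-1) mod 29 = 20

j = 20 (mod 29)


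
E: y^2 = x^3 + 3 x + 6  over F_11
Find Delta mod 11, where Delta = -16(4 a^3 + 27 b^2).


4 a^3 + 27 b^2 = 4*3^3 + 27*6^2 = 108 + 972 = 1080
Delta = -16 * (1080) = -17280
Delta mod 11 = 1

Delta = 1 (mod 11)


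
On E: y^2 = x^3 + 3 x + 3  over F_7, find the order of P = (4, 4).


Compute successive multiples of P until we hit O:
  1P = (4, 4)
  2P = (3, 5)
  3P = (1, 0)
  4P = (3, 2)
  5P = (4, 3)
  6P = O

ord(P) = 6


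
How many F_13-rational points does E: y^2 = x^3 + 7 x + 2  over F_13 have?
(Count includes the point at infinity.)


For each x in F_13, count y with y^2 = x^3 + 7 x + 2 mod 13:
  x = 1: RHS = 10, y in [6, 7]  -> 2 point(s)
  x = 4: RHS = 3, y in [4, 9]  -> 2 point(s)
  x = 6: RHS = 0, y in [0]  -> 1 point(s)
  x = 7: RHS = 4, y in [2, 11]  -> 2 point(s)
  x = 9: RHS = 1, y in [1, 12]  -> 2 point(s)
Affine points: 9. Add the point at infinity: total = 10.

#E(F_13) = 10


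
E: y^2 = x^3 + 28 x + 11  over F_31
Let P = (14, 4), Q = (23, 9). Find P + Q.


P != Q, so use the chord formula.
s = (y2 - y1) / (x2 - x1) = (5) / (9) mod 31 = 4
x3 = s^2 - x1 - x2 mod 31 = 4^2 - 14 - 23 = 10
y3 = s (x1 - x3) - y1 mod 31 = 4 * (14 - 10) - 4 = 12

P + Q = (10, 12)
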